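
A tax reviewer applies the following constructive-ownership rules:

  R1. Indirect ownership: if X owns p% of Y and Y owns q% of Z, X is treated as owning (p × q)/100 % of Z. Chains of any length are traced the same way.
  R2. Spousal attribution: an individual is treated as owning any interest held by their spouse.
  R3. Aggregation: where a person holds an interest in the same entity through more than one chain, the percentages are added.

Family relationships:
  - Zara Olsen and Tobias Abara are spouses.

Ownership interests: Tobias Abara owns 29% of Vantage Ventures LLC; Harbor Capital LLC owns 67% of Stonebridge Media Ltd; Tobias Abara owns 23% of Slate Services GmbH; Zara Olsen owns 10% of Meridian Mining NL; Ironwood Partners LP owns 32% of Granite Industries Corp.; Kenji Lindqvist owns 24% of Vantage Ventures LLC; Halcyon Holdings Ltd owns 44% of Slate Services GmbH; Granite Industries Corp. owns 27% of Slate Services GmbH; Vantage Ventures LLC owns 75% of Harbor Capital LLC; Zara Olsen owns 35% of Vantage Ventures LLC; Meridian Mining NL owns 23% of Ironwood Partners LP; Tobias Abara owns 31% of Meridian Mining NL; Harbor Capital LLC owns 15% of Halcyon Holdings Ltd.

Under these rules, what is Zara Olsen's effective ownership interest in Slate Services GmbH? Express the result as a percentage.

By spousal attribution (R2), Zara Olsen is treated as also owning Tobias Abara's interest in Meridian Mining NL, giving 10% + 31% = 41%.
By spousal attribution (R2), Zara Olsen is treated as also owning Tobias Abara's interest in Vantage Ventures LLC, giving 35% + 29% = 64%.
By spousal attribution (R2), Zara Olsen is treated as owning Tobias Abara's 23% interest in Slate Services GmbH.
Chain via Meridian Mining NL → Ironwood Partners LP → Granite Industries Corp. (R1): 41% × 23% × 32% × 27% = 0.814752% of Slate Services GmbH.
Chain via Vantage Ventures LLC → Harbor Capital LLC → Halcyon Holdings Ltd (R1): 64% × 75% × 15% × 44% = 3.168% of Slate Services GmbH.
Direct interest in Slate Services GmbH: 23%.
Aggregating (R3): 0.814752% + 3.168% + 23% = 26.982752%.

26.982752%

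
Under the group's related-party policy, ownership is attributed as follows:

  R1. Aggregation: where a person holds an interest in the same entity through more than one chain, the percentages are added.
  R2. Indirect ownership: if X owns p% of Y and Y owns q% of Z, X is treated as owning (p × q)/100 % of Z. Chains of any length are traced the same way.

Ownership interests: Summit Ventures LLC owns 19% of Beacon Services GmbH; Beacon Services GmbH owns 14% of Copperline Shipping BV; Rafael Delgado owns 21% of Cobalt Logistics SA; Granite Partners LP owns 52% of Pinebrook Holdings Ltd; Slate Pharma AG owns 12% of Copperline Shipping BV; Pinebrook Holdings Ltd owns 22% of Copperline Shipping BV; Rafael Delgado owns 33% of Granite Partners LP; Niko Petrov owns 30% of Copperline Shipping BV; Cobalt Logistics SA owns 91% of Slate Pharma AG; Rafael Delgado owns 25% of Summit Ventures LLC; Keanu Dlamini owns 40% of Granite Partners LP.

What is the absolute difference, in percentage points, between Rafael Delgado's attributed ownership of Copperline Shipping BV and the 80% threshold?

Chain via Cobalt Logistics SA → Slate Pharma AG (R2): 21% × 91% × 12% = 2.2932% of Copperline Shipping BV.
Chain via Summit Ventures LLC → Beacon Services GmbH (R2): 25% × 19% × 14% = 0.665% of Copperline Shipping BV.
Chain via Granite Partners LP → Pinebrook Holdings Ltd (R2): 33% × 52% × 22% = 3.7752% of Copperline Shipping BV.
Aggregating (R1): 2.2932% + 0.665% + 3.7752% = 6.7334%.
6.7334% falls short of the 80% threshold by 73.2666 percentage points.

73.2666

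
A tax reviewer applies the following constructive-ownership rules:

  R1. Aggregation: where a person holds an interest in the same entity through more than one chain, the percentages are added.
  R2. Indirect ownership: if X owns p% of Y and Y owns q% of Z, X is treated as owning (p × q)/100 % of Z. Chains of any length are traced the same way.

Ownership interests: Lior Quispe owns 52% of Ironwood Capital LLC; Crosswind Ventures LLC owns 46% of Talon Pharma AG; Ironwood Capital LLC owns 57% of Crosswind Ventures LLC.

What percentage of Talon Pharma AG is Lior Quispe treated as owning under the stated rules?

Chain via Ironwood Capital LLC → Crosswind Ventures LLC (R2): 52% × 57% × 46% = 13.6344% of Talon Pharma AG.

13.6344%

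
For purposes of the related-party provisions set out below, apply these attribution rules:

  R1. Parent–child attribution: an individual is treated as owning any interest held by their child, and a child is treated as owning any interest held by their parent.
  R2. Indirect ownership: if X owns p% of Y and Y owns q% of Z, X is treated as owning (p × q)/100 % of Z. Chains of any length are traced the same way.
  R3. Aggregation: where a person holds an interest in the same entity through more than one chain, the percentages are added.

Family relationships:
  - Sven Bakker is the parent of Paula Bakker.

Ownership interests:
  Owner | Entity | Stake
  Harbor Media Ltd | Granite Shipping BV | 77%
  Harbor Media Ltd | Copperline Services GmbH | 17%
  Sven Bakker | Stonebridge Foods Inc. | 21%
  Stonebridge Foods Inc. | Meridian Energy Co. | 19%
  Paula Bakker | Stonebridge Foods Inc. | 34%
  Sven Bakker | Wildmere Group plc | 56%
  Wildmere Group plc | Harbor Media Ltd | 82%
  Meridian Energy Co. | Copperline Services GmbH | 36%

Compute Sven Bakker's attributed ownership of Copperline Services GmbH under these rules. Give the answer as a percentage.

11.5684%

By parent–child attribution (R1), Sven Bakker is treated as also owning Paula Bakker's interest in Stonebridge Foods Inc, giving 21% + 34% = 55%.
Chain via Stonebridge Foods Inc. → Meridian Energy Co. (R2): 55% × 19% × 36% = 3.762% of Copperline Services GmbH.
Chain via Wildmere Group plc → Harbor Media Ltd (R2): 56% × 82% × 17% = 7.8064% of Copperline Services GmbH.
Aggregating (R3): 3.762% + 7.8064% = 11.5684%.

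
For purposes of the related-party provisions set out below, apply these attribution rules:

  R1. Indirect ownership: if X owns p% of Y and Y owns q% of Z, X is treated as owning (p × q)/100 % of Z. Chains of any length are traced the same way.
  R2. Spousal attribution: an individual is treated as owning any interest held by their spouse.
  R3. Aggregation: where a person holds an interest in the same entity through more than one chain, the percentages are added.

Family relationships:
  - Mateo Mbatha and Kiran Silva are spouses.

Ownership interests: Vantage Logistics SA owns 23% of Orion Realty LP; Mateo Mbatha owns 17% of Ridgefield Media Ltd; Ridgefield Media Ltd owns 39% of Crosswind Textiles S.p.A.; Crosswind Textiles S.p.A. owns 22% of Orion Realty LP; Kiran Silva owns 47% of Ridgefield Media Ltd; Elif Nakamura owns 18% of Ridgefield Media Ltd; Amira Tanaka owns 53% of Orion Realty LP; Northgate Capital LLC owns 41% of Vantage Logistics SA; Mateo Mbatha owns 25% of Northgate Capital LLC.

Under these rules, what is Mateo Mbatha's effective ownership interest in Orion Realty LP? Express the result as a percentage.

By spousal attribution (R2), Mateo Mbatha is treated as also owning Kiran Silva's interest in Ridgefield Media Ltd, giving 17% + 47% = 64%.
Chain via Ridgefield Media Ltd → Crosswind Textiles S.p.A. (R1): 64% × 39% × 22% = 5.4912% of Orion Realty LP.
Chain via Northgate Capital LLC → Vantage Logistics SA (R1): 25% × 41% × 23% = 2.3575% of Orion Realty LP.
Aggregating (R3): 5.4912% + 2.3575% = 7.8487%.

7.8487%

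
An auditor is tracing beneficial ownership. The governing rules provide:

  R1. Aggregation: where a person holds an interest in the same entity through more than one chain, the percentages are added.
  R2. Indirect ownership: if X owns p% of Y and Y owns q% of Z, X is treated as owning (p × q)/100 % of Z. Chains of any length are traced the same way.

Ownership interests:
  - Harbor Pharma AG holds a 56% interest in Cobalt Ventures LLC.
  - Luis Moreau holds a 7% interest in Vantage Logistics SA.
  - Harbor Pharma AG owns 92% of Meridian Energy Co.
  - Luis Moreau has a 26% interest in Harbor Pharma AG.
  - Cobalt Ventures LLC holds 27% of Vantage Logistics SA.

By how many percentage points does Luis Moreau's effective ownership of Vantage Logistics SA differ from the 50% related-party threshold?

39.0688

Chain via Harbor Pharma AG → Cobalt Ventures LLC (R2): 26% × 56% × 27% = 3.9312% of Vantage Logistics SA.
Direct interest in Vantage Logistics SA: 7%.
Aggregating (R1): 3.9312% + 7% = 10.9312%.
10.9312% falls short of the 50% threshold by 39.0688 percentage points.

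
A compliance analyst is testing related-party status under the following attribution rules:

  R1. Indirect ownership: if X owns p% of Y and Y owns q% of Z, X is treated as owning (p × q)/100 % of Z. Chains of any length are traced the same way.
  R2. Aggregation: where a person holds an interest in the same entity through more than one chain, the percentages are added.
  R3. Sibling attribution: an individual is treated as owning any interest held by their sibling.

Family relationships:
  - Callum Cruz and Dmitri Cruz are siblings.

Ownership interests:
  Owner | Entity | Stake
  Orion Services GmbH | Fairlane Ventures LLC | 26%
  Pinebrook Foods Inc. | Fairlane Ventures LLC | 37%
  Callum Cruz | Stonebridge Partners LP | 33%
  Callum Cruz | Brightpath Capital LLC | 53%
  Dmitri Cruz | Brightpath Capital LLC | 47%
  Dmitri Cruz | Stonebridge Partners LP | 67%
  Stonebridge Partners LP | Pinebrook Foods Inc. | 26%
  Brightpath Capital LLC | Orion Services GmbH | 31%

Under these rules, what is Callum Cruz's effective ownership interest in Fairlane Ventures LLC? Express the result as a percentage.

By sibling attribution (R3), Callum Cruz is treated as also owning Dmitri Cruz's interest in Brightpath Capital LLC, giving 53% + 47% = 100%.
By sibling attribution (R3), Callum Cruz is treated as also owning Dmitri Cruz's interest in Stonebridge Partners LP, giving 33% + 67% = 100%.
Chain via Brightpath Capital LLC → Orion Services GmbH (R1): 100% × 31% × 26% = 8.06% of Fairlane Ventures LLC.
Chain via Stonebridge Partners LP → Pinebrook Foods Inc. (R1): 100% × 26% × 37% = 9.62% of Fairlane Ventures LLC.
Aggregating (R2): 8.06% + 9.62% = 17.68%.

17.68%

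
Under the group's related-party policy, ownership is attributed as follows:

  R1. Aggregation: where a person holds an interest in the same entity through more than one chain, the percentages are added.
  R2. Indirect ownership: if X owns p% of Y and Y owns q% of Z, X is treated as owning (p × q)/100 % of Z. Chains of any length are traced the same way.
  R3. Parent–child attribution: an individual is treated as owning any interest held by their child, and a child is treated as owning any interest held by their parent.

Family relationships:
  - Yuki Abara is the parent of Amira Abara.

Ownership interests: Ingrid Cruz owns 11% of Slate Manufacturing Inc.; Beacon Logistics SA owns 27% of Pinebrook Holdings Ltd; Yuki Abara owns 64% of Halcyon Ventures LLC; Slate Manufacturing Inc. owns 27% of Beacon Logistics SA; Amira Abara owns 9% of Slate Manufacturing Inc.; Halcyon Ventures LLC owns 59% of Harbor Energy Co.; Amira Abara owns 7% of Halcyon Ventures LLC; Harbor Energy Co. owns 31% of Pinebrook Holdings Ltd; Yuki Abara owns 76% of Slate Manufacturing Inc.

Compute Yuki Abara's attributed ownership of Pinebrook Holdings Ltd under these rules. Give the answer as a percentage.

By parent–child attribution (R3), Yuki Abara is treated as also owning Amira Abara's interest in Slate Manufacturing Inc, giving 76% + 9% = 85%.
By parent–child attribution (R3), Yuki Abara is treated as also owning Amira Abara's interest in Halcyon Ventures LLC, giving 64% + 7% = 71%.
Chain via Slate Manufacturing Inc. → Beacon Logistics SA (R2): 85% × 27% × 27% = 6.1965% of Pinebrook Holdings Ltd.
Chain via Halcyon Ventures LLC → Harbor Energy Co. (R2): 71% × 59% × 31% = 12.9859% of Pinebrook Holdings Ltd.
Aggregating (R1): 6.1965% + 12.9859% = 19.1824%.

19.1824%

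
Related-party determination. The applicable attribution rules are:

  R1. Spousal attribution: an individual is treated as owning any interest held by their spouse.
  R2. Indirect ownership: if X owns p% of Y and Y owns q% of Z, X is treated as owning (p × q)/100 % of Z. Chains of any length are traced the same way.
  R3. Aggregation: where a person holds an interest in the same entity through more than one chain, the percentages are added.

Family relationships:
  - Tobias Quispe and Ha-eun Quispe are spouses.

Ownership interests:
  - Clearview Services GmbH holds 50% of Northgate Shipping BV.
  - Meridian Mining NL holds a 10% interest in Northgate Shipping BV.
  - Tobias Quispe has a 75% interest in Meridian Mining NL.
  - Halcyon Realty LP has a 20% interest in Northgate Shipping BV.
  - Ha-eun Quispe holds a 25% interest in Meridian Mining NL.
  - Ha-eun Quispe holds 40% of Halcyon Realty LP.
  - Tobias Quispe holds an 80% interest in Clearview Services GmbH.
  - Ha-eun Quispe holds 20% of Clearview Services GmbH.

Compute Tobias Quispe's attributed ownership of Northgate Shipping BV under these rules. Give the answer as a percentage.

68%

By spousal attribution (R1), Tobias Quispe is treated as also owning Ha-eun Quispe's interest in Meridian Mining NL, giving 75% + 25% = 100%.
By spousal attribution (R1), Tobias Quispe is treated as also owning Ha-eun Quispe's interest in Clearview Services GmbH, giving 80% + 20% = 100%.
By spousal attribution (R1), Tobias Quispe is treated as owning Ha-eun Quispe's 40% interest in Halcyon Realty LP.
Chain via Meridian Mining NL (R2): 100% × 10% = 10% of Northgate Shipping BV.
Chain via Clearview Services GmbH (R2): 100% × 50% = 50% of Northgate Shipping BV.
Chain via Halcyon Realty LP (R2): 40% × 20% = 8% of Northgate Shipping BV.
Aggregating (R3): 10% + 50% + 8% = 68%.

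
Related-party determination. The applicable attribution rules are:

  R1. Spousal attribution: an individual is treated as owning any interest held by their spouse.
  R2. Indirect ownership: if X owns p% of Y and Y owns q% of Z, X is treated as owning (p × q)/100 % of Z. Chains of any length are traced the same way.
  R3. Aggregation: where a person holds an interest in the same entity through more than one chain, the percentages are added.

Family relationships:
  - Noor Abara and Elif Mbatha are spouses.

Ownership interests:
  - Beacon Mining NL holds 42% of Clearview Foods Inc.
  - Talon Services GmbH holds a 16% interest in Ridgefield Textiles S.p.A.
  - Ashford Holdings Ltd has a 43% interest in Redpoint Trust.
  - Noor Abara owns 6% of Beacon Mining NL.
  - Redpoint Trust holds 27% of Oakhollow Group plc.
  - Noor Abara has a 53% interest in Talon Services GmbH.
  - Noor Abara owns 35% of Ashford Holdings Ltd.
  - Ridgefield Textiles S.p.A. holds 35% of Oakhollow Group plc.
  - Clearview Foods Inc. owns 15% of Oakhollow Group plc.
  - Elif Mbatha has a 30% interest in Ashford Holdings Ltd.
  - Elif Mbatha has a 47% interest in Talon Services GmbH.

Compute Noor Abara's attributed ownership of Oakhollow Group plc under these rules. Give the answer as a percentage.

By spousal attribution (R1), Noor Abara is treated as also owning Elif Mbatha's interest in Ashford Holdings Ltd, giving 35% + 30% = 65%.
By spousal attribution (R1), Noor Abara is treated as also owning Elif Mbatha's interest in Talon Services GmbH, giving 53% + 47% = 100%.
Chain via Ashford Holdings Ltd → Redpoint Trust (R2): 65% × 43% × 27% = 7.5465% of Oakhollow Group plc.
Chain via Talon Services GmbH → Ridgefield Textiles S.p.A. (R2): 100% × 16% × 35% = 5.6% of Oakhollow Group plc.
Chain via Beacon Mining NL → Clearview Foods Inc. (R2): 6% × 42% × 15% = 0.378% of Oakhollow Group plc.
Aggregating (R3): 7.5465% + 5.6% + 0.378% = 13.5245%.

13.5245%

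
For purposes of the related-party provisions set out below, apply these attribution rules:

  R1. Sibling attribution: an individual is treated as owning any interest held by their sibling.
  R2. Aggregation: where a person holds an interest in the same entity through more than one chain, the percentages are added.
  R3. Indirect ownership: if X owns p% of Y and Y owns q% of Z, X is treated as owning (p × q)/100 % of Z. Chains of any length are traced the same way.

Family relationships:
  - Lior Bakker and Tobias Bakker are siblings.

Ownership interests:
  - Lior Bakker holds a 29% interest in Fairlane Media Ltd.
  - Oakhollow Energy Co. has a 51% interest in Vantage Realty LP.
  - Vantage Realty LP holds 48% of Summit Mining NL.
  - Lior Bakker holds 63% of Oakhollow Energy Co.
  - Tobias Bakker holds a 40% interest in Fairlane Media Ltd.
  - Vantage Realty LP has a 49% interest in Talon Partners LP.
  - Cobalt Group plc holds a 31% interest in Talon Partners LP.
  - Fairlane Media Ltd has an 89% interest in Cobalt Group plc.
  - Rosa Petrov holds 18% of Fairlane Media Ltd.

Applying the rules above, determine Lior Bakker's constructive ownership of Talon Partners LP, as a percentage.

34.7808%

By sibling attribution (R1), Lior Bakker is treated as also owning Tobias Bakker's interest in Fairlane Media Ltd, giving 29% + 40% = 69%.
Chain via Oakhollow Energy Co. → Vantage Realty LP (R3): 63% × 51% × 49% = 15.7437% of Talon Partners LP.
Chain via Fairlane Media Ltd → Cobalt Group plc (R3): 69% × 89% × 31% = 19.0371% of Talon Partners LP.
Aggregating (R2): 15.7437% + 19.0371% = 34.7808%.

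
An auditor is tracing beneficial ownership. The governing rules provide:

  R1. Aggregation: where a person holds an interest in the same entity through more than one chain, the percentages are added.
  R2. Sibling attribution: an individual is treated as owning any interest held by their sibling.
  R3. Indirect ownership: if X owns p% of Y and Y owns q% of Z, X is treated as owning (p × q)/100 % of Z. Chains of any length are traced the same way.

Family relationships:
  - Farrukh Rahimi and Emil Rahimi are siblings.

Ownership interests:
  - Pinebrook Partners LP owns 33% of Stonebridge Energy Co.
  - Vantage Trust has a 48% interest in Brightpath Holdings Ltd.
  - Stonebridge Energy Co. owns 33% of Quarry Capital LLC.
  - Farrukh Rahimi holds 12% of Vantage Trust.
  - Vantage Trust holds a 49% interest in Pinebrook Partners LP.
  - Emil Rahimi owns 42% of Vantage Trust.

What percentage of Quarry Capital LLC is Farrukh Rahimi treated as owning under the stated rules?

By sibling attribution (R2), Farrukh Rahimi is treated as also owning Emil Rahimi's interest in Vantage Trust, giving 12% + 42% = 54%.
Chain via Vantage Trust → Pinebrook Partners LP → Stonebridge Energy Co. (R3): 54% × 49% × 33% × 33% = 2.881494% of Quarry Capital LLC.

2.881494%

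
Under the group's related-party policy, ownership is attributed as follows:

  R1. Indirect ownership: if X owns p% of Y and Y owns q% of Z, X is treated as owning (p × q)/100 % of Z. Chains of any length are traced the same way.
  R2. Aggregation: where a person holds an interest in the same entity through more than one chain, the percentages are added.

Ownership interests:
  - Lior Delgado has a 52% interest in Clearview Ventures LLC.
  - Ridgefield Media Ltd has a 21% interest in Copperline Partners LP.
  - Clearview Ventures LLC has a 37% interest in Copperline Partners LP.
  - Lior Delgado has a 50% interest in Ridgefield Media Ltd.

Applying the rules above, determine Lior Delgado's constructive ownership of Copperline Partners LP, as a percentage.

29.74%

Chain via Clearview Ventures LLC (R1): 52% × 37% = 19.24% of Copperline Partners LP.
Chain via Ridgefield Media Ltd (R1): 50% × 21% = 10.5% of Copperline Partners LP.
Aggregating (R2): 19.24% + 10.5% = 29.74%.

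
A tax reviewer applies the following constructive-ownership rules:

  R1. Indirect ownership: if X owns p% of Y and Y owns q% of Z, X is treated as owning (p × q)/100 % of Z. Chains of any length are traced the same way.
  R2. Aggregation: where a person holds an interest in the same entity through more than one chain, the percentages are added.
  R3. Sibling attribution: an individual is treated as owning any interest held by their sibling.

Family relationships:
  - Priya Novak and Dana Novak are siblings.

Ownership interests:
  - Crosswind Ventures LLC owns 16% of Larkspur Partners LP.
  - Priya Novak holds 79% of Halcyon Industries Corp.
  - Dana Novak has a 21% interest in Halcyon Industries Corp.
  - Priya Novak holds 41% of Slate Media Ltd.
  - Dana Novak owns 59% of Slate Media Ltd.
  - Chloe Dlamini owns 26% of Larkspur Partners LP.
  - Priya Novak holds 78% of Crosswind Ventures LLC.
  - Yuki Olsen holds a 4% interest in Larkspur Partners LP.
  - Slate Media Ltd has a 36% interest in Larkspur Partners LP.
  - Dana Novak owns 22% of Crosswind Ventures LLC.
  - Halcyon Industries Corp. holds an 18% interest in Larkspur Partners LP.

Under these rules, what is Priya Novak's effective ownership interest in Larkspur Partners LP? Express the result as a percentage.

By sibling attribution (R3), Priya Novak is treated as also owning Dana Novak's interest in Crosswind Ventures LLC, giving 78% + 22% = 100%.
By sibling attribution (R3), Priya Novak is treated as also owning Dana Novak's interest in Halcyon Industries Corp, giving 79% + 21% = 100%.
By sibling attribution (R3), Priya Novak is treated as also owning Dana Novak's interest in Slate Media Ltd, giving 41% + 59% = 100%.
Chain via Crosswind Ventures LLC (R1): 100% × 16% = 16% of Larkspur Partners LP.
Chain via Halcyon Industries Corp. (R1): 100% × 18% = 18% of Larkspur Partners LP.
Chain via Slate Media Ltd (R1): 100% × 36% = 36% of Larkspur Partners LP.
Aggregating (R2): 16% + 18% + 36% = 70%.

70%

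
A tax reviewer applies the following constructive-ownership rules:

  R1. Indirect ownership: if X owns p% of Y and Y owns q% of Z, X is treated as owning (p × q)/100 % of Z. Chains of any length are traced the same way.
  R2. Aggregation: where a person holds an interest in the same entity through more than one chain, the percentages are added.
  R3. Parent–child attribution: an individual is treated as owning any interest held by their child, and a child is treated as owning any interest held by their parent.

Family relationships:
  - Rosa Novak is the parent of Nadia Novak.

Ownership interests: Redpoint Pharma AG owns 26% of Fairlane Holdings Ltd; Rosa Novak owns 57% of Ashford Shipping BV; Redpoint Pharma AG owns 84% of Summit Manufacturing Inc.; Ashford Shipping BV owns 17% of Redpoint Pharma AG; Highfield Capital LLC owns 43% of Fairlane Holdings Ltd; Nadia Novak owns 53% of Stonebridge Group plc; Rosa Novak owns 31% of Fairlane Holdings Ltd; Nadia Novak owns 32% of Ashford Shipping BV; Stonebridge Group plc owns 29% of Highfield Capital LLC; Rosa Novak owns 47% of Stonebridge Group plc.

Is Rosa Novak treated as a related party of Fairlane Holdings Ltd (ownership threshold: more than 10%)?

By parent–child attribution (R3), Rosa Novak is treated as also owning Nadia Novak's interest in Stonebridge Group plc, giving 47% + 53% = 100%.
By parent–child attribution (R3), Rosa Novak is treated as also owning Nadia Novak's interest in Ashford Shipping BV, giving 57% + 32% = 89%.
Chain via Stonebridge Group plc → Highfield Capital LLC (R1): 100% × 29% × 43% = 12.47% of Fairlane Holdings Ltd.
Chain via Ashford Shipping BV → Redpoint Pharma AG (R1): 89% × 17% × 26% = 3.9338% of Fairlane Holdings Ltd.
Direct interest in Fairlane Holdings Ltd: 31%.
Aggregating (R2): 12.47% + 3.9338% + 31% = 47.4038%.
47.4038% exceeds the 10% threshold, so Rosa is a related party to Fairlane Holdings Ltd.

Yes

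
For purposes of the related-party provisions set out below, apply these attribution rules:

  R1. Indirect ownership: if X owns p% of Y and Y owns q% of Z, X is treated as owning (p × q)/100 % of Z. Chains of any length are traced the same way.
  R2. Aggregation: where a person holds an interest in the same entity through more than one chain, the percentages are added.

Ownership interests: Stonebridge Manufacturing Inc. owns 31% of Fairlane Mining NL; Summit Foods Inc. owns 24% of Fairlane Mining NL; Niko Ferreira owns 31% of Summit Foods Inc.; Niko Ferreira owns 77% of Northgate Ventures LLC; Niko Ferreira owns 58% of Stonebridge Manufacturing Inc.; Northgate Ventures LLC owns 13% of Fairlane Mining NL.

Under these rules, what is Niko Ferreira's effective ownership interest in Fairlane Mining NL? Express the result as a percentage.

Chain via Northgate Ventures LLC (R1): 77% × 13% = 10.01% of Fairlane Mining NL.
Chain via Stonebridge Manufacturing Inc. (R1): 58% × 31% = 17.98% of Fairlane Mining NL.
Chain via Summit Foods Inc. (R1): 31% × 24% = 7.44% of Fairlane Mining NL.
Aggregating (R2): 10.01% + 17.98% + 7.44% = 35.43%.

35.43%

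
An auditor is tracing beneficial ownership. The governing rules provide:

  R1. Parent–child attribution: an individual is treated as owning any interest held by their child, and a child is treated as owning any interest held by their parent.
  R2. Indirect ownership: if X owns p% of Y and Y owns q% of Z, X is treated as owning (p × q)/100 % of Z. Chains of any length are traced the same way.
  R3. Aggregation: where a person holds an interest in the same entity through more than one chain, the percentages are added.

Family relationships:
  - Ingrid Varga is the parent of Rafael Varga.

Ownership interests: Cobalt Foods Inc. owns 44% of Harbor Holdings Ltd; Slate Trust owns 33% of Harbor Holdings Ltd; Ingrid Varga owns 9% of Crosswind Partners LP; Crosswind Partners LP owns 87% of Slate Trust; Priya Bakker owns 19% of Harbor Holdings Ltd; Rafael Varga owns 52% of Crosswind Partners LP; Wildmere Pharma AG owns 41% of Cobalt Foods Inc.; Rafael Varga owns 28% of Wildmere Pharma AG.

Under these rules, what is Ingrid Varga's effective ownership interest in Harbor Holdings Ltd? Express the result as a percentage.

22.5643%

By parent–child attribution (R1), Ingrid Varga is treated as also owning Rafael Varga's interest in Crosswind Partners LP, giving 9% + 52% = 61%.
By parent–child attribution (R1), Ingrid Varga is treated as owning Rafael Varga's 28% interest in Wildmere Pharma AG.
Chain via Crosswind Partners LP → Slate Trust (R2): 61% × 87% × 33% = 17.5131% of Harbor Holdings Ltd.
Chain via Wildmere Pharma AG → Cobalt Foods Inc. (R2): 28% × 41% × 44% = 5.0512% of Harbor Holdings Ltd.
Aggregating (R3): 17.5131% + 5.0512% = 22.5643%.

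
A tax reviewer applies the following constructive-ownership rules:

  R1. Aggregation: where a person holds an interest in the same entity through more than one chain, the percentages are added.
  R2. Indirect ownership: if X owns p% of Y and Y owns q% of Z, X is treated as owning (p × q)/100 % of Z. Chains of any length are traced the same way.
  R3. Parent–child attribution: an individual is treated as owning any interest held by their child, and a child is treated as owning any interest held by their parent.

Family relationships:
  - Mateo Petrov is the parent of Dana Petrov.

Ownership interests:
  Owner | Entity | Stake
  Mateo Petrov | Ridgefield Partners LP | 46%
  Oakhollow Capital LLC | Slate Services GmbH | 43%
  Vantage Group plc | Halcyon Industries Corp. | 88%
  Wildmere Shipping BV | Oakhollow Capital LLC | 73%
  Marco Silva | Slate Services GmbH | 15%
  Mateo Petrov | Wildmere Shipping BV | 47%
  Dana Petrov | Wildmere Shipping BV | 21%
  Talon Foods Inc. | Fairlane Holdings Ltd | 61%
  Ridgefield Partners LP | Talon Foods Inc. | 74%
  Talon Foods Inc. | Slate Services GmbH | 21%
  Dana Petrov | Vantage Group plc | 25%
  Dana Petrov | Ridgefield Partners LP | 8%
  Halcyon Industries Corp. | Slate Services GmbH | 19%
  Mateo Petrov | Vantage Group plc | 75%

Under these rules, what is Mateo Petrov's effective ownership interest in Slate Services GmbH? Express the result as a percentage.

46.4568%

By parent–child attribution (R3), Mateo Petrov is treated as also owning Dana Petrov's interest in Vantage Group plc, giving 75% + 25% = 100%.
By parent–child attribution (R3), Mateo Petrov is treated as also owning Dana Petrov's interest in Wildmere Shipping BV, giving 47% + 21% = 68%.
By parent–child attribution (R3), Mateo Petrov is treated as also owning Dana Petrov's interest in Ridgefield Partners LP, giving 46% + 8% = 54%.
Chain via Vantage Group plc → Halcyon Industries Corp. (R2): 100% × 88% × 19% = 16.72% of Slate Services GmbH.
Chain via Wildmere Shipping BV → Oakhollow Capital LLC (R2): 68% × 73% × 43% = 21.3452% of Slate Services GmbH.
Chain via Ridgefield Partners LP → Talon Foods Inc. (R2): 54% × 74% × 21% = 8.3916% of Slate Services GmbH.
Aggregating (R1): 16.72% + 21.3452% + 8.3916% = 46.4568%.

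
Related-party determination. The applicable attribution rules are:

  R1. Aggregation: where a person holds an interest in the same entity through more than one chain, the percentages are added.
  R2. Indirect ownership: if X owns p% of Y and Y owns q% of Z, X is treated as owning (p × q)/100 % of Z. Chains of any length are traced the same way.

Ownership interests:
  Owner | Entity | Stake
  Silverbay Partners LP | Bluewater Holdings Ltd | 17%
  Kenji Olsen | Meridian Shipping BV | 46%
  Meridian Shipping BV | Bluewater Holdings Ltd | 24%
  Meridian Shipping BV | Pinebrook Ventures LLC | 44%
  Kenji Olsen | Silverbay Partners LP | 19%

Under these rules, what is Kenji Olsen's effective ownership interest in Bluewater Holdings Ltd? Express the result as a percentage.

Chain via Meridian Shipping BV (R2): 46% × 24% = 11.04% of Bluewater Holdings Ltd.
Chain via Silverbay Partners LP (R2): 19% × 17% = 3.23% of Bluewater Holdings Ltd.
Aggregating (R1): 11.04% + 3.23% = 14.27%.

14.27%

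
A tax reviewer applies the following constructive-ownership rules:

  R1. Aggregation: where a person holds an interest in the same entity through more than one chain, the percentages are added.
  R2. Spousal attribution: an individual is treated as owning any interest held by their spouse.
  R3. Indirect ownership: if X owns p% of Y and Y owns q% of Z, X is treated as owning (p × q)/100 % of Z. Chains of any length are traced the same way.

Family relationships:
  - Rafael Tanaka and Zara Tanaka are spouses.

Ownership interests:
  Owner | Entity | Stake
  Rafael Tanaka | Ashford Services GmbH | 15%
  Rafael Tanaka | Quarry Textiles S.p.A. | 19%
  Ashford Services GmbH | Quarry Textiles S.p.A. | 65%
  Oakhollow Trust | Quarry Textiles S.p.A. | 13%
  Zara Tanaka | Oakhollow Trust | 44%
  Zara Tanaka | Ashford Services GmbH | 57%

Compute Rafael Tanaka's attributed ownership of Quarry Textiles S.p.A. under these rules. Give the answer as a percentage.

By spousal attribution (R2), Rafael Tanaka is treated as also owning Zara Tanaka's interest in Ashford Services GmbH, giving 15% + 57% = 72%.
By spousal attribution (R2), Rafael Tanaka is treated as owning Zara Tanaka's 44% interest in Oakhollow Trust.
Chain via Ashford Services GmbH (R3): 72% × 65% = 46.8% of Quarry Textiles S.p.A.
Direct interest in Quarry Textiles S.p.A: 19%.
Chain via Oakhollow Trust (R3): 44% × 13% = 5.72% of Quarry Textiles S.p.A.
Aggregating (R1): 46.8% + 19% + 5.72% = 71.52%.

71.52%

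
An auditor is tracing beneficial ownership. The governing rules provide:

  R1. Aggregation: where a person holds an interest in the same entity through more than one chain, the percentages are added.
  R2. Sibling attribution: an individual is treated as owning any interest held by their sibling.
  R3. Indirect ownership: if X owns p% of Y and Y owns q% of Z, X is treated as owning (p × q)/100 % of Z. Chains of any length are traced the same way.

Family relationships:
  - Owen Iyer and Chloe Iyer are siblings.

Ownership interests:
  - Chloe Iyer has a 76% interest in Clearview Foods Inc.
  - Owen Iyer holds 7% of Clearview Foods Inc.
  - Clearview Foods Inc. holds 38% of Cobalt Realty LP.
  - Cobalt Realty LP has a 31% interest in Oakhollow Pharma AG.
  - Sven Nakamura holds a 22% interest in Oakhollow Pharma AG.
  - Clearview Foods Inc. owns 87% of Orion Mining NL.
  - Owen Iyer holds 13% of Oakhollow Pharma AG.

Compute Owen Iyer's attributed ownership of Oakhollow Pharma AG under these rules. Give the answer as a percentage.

By sibling attribution (R2), Owen Iyer is treated as also owning Chloe Iyer's interest in Clearview Foods Inc, giving 7% + 76% = 83%.
Chain via Clearview Foods Inc. → Cobalt Realty LP (R3): 83% × 38% × 31% = 9.7774% of Oakhollow Pharma AG.
Direct interest in Oakhollow Pharma AG: 13%.
Aggregating (R1): 9.7774% + 13% = 22.7774%.

22.7774%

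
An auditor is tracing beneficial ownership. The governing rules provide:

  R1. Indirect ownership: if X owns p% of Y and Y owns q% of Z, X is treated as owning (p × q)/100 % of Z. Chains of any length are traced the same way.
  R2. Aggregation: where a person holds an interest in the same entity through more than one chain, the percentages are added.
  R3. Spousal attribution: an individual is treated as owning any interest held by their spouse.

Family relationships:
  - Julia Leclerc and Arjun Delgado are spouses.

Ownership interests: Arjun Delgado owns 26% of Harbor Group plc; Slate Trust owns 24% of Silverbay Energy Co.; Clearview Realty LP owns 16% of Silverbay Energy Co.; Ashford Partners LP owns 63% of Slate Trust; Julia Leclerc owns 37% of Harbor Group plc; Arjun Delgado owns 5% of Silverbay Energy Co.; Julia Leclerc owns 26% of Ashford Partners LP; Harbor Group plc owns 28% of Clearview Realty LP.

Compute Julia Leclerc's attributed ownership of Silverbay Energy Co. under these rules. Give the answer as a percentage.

By spousal attribution (R3), Julia Leclerc is treated as also owning Arjun Delgado's interest in Harbor Group plc, giving 37% + 26% = 63%.
By spousal attribution (R3), Julia Leclerc is treated as owning Arjun Delgado's 5% interest in Silverbay Energy Co.
Chain via Ashford Partners LP → Slate Trust (R1): 26% × 63% × 24% = 3.9312% of Silverbay Energy Co.
Chain via Harbor Group plc → Clearview Realty LP (R1): 63% × 28% × 16% = 2.8224% of Silverbay Energy Co.
Direct interest in Silverbay Energy Co: 5%.
Aggregating (R2): 3.9312% + 2.8224% + 5% = 11.7536%.

11.7536%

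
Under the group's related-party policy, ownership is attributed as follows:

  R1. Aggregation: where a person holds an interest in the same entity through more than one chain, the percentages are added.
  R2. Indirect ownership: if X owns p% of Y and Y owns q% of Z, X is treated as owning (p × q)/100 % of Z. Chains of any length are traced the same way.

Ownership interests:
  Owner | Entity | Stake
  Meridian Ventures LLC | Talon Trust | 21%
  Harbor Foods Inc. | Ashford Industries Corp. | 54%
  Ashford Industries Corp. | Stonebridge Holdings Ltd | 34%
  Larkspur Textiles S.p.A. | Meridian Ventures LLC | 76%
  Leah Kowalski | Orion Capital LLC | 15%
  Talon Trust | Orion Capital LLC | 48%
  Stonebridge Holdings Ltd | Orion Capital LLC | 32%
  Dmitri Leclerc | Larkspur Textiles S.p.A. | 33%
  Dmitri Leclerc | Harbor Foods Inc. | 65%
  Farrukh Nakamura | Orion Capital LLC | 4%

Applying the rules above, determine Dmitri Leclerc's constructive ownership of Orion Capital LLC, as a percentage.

6.346944%

Chain via Larkspur Textiles S.p.A. → Meridian Ventures LLC → Talon Trust (R2): 33% × 76% × 21% × 48% = 2.528064% of Orion Capital LLC.
Chain via Harbor Foods Inc. → Ashford Industries Corp. → Stonebridge Holdings Ltd (R2): 65% × 54% × 34% × 32% = 3.81888% of Orion Capital LLC.
Aggregating (R1): 2.528064% + 3.81888% = 6.346944%.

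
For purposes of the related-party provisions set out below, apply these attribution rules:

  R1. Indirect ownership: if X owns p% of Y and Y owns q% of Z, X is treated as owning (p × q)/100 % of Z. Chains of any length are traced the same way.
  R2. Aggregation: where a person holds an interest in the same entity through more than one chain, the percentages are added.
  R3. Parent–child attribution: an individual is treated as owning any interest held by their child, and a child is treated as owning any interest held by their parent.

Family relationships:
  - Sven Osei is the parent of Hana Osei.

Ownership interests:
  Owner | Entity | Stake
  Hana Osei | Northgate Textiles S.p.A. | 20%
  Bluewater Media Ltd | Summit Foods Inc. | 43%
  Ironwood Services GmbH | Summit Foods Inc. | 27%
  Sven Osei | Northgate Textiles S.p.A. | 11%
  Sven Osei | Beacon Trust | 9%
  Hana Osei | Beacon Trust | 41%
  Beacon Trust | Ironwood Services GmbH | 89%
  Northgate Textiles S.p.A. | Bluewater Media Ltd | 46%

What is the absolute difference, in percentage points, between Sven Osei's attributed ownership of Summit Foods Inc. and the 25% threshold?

By parent–child attribution (R3), Sven Osei is treated as also owning Hana Osei's interest in Northgate Textiles S.p.A, giving 11% + 20% = 31%.
By parent–child attribution (R3), Sven Osei is treated as also owning Hana Osei's interest in Beacon Trust, giving 9% + 41% = 50%.
Chain via Northgate Textiles S.p.A. → Bluewater Media Ltd (R1): 31% × 46% × 43% = 6.1318% of Summit Foods Inc.
Chain via Beacon Trust → Ironwood Services GmbH (R1): 50% × 89% × 27% = 12.015% of Summit Foods Inc.
Aggregating (R2): 6.1318% + 12.015% = 18.1468%.
18.1468% falls short of the 25% threshold by 6.8532 percentage points.

6.8532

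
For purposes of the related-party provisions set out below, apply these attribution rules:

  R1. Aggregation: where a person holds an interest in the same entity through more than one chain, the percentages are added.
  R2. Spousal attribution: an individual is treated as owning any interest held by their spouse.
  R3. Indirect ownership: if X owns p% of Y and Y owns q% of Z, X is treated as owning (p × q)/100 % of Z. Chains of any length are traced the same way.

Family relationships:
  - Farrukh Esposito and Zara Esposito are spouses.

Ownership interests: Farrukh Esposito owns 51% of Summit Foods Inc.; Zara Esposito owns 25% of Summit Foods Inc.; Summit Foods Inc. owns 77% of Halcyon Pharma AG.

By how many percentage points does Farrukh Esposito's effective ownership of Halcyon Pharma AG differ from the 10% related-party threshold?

48.52

By spousal attribution (R2), Farrukh Esposito is treated as also owning Zara Esposito's interest in Summit Foods Inc, giving 51% + 25% = 76%.
Chain via Summit Foods Inc. (R3): 76% × 77% = 58.52% of Halcyon Pharma AG.
58.52% exceeds the 10% threshold by 48.52 percentage points.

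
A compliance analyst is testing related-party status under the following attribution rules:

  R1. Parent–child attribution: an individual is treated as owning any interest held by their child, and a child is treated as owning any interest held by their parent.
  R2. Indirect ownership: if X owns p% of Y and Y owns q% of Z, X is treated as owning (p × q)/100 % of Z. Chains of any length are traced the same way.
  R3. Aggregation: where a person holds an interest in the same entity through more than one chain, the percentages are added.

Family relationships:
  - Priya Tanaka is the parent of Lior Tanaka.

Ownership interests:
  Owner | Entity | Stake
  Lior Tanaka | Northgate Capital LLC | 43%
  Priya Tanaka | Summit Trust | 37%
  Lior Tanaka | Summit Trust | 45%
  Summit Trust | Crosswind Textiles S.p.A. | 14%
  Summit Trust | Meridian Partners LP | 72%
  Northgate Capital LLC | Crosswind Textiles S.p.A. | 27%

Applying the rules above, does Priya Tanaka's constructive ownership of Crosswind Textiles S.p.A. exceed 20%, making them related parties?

By parent–child attribution (R1), Priya Tanaka is treated as also owning Lior Tanaka's interest in Summit Trust, giving 37% + 45% = 82%.
By parent–child attribution (R1), Priya Tanaka is treated as owning Lior Tanaka's 43% interest in Northgate Capital LLC.
Chain via Summit Trust (R2): 82% × 14% = 11.48% of Crosswind Textiles S.p.A.
Chain via Northgate Capital LLC (R2): 43% × 27% = 11.61% of Crosswind Textiles S.p.A.
Aggregating (R3): 11.48% + 11.61% = 23.09%.
23.09% exceeds the 20% threshold, so Priya is a related party to Crosswind Textiles S.p.A.

Yes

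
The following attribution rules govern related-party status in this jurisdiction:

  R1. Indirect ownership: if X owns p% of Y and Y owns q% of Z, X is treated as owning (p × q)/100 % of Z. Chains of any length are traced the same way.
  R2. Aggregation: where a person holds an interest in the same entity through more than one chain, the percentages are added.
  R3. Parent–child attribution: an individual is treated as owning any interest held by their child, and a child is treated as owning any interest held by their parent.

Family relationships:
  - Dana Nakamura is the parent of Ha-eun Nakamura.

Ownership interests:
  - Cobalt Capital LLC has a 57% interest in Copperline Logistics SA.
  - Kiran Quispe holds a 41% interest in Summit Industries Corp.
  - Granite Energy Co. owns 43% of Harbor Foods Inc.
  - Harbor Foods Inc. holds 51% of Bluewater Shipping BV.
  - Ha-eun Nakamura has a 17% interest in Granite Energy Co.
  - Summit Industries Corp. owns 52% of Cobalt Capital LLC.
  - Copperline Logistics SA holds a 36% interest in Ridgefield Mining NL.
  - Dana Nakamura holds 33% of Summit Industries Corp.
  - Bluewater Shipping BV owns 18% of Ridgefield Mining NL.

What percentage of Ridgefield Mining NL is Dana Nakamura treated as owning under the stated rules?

4.19229%

By parent–child attribution (R3), Dana Nakamura is treated as owning Ha-eun Nakamura's 17% interest in Granite Energy Co.
Chain via Summit Industries Corp. → Cobalt Capital LLC → Copperline Logistics SA (R1): 33% × 52% × 57% × 36% = 3.521232% of Ridgefield Mining NL.
Chain via Granite Energy Co. → Harbor Foods Inc. → Bluewater Shipping BV (R1): 17% × 43% × 51% × 18% = 0.671058% of Ridgefield Mining NL.
Aggregating (R2): 3.521232% + 0.671058% = 4.19229%.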